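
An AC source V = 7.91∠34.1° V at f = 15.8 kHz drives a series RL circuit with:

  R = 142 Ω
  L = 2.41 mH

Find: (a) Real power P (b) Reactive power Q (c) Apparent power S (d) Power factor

Step 1 — Angular frequency: ω = 2π·f = 2π·1.58e+04 = 9.927e+04 rad/s.
Step 2 — Component impedances:
  R: Z = R = 142 Ω
  L: Z = jωL = j·9.927e+04·0.00241 = 0 + j239.3 Ω
Step 3 — Series combination: Z_total = R + L = 142 + j239.3 Ω = 278.2∠59.3° Ω.
Step 4 — Source phasor: V = 7.91∠34.1° V = 6.55 + j4.435 V.
Step 5 — Current: I = V / Z = 0.02572 - j0.01211 A = 0.02843∠-25.2° A.
Step 6 — Complex power: S = V·I* = 0.1148 + j0.1934 VA.
Step 7 — Real power: P = Re(S) = 0.1148 W.
Step 8 — Reactive power: Q = Im(S) = 0.1934 VAR.
Step 9 — Apparent power: |S| = 0.2249 VA.
Step 10 — Power factor: PF = P/|S| = 0.5104 (lagging).

(a) P = 0.1148 W  (b) Q = 0.1934 VAR  (c) S = 0.2249 VA  (d) PF = 0.5104 (lagging)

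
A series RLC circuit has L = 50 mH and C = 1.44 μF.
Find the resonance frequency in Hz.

Step 1 — Resonance condition Im(Z)=0 gives ω₀ = 1/√(LC).
Step 2 — ω₀ = 1/√(0.05·1.44e-06) = 3727 rad/s.
Step 3 — f₀ = ω₀/(2π) = 593.1 Hz.

f₀ = 593.1 Hz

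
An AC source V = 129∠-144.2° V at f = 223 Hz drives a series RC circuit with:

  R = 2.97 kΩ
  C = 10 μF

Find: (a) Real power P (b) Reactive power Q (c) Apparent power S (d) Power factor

Step 1 — Angular frequency: ω = 2π·f = 2π·223 = 1401 rad/s.
Step 2 — Component impedances:
  R: Z = R = 2970 Ω
  C: Z = 1/(jωC) = -j/(ω·C) = 0 - j71.37 Ω
Step 3 — Series combination: Z_total = R + C = 2970 - j71.37 Ω = 2971∠-1.4° Ω.
Step 4 — Source phasor: V = 129∠-144.2° V = -104.6 - j75.46 V.
Step 5 — Current: I = V / Z = -0.0346 - j0.02624 A = 0.04342∠-142.8° A.
Step 6 — Complex power: S = V·I* = 5.6 - j0.1346 VA.
Step 7 — Real power: P = Re(S) = 5.6 W.
Step 8 — Reactive power: Q = Im(S) = -0.1346 VAR.
Step 9 — Apparent power: |S| = 5.601 VA.
Step 10 — Power factor: PF = P/|S| = 0.9997 (leading).

(a) P = 5.6 W  (b) Q = -0.1346 VAR  (c) S = 5.601 VA  (d) PF = 0.9997 (leading)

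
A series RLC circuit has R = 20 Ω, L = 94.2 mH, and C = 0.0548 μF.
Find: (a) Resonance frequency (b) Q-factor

Step 1 — Resonance condition Im(Z)=0 gives ω₀ = 1/√(LC).
Step 2 — ω₀ = 1/√(0.0942·5.48e-08) = 1.392e+04 rad/s.
Step 3 — f₀ = ω₀/(2π) = 2215 Hz.
Step 4 — Series Q: Q = ω₀L/R = 1.392e+04·0.0942/20 = 65.55.

(a) f₀ = 2215 Hz  (b) Q = 65.55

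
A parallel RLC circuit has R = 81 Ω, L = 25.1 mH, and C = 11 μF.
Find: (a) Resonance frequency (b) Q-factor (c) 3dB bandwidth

Step 1 — Resonance: ω₀ = 1/√(LC) = 1/√(0.0251·1.1e-05) = 1903 rad/s.
Step 2 — f₀ = ω₀/(2π) = 302.9 Hz.
Step 3 — Parallel Q: Q = R/(ω₀L) = 81/(1903·0.0251) = 1.696.
Step 4 — Bandwidth: Δω = ω₀/Q = 1122 rad/s; BW = Δω/(2π) = 178.6 Hz.

(a) f₀ = 302.9 Hz  (b) Q = 1.696  (c) BW = 178.6 Hz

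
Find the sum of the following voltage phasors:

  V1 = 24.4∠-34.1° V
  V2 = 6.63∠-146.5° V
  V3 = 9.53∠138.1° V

Step 1 — Convert each phasor to rectangular form:
  V1 = 24.4·(cos(-34.1°) + j·sin(-34.1°)) = 20.2 - j13.68 V
  V2 = 6.63·(cos(-146.5°) + j·sin(-146.5°)) = -5.529 - j3.659 V
  V3 = 9.53·(cos(138.1°) + j·sin(138.1°)) = -7.093 + j6.364 V
Step 2 — Sum components: V_total = 7.583 - j10.97 V.
Step 3 — Convert to polar: |V_total| = 13.34 V, ∠V_total = -55.4°.

V_total = 13.34∠-55.4° V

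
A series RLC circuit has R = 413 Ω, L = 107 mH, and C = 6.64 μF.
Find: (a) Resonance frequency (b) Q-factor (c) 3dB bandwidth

Step 1 — Resonance: ω₀ = 1/√(LC) = 1/√(0.107·6.64e-06) = 1186 rad/s.
Step 2 — f₀ = ω₀/(2π) = 188.8 Hz.
Step 3 — Series Q: Q = ω₀L/R = 1186·0.107/413 = 0.3074.
Step 4 — Bandwidth: Δω = ω₀/Q = 3860 rad/s; BW = Δω/(2π) = 614.3 Hz.

(a) f₀ = 188.8 Hz  (b) Q = 0.3074  (c) BW = 614.3 Hz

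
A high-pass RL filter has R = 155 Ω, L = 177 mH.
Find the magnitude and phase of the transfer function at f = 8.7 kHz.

Step 1 — Angular frequency: ω = 2π·8700 = 5.466e+04 rad/s.
Step 2 — Transfer function: H(jω) = jωL/(R + jωL).
Step 3 — Numerator jωL = j·9675; denominator R + jωL = 155 + j9675.
Step 4 — H = 0.9997 + j0.01602.
Step 5 — Magnitude: |H| = 0.9999 (-0.0 dB); phase: φ = 0.9°.

|H| = 0.9999 (-0.0 dB), φ = 0.9°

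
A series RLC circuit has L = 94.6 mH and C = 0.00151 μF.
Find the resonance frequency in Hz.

Step 1 — Resonance condition Im(Z)=0 gives ω₀ = 1/√(LC).
Step 2 — ω₀ = 1/√(0.0946·1.51e-09) = 8.367e+04 rad/s.
Step 3 — f₀ = ω₀/(2π) = 1.332e+04 Hz.

f₀ = 1.332e+04 Hz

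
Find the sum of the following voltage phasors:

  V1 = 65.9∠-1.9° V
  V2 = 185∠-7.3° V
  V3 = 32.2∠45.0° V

Step 1 — Convert each phasor to rectangular form:
  V1 = 65.9·(cos(-1.9°) + j·sin(-1.9°)) = 65.86 - j2.185 V
  V2 = 185·(cos(-7.3°) + j·sin(-7.3°)) = 183.5 - j23.51 V
  V3 = 32.2·(cos(45.0°) + j·sin(45.0°)) = 22.77 + j22.77 V
Step 2 — Sum components: V_total = 272.1 - j2.923 V.
Step 3 — Convert to polar: |V_total| = 272.1 V, ∠V_total = -0.6°.

V_total = 272.1∠-0.6° V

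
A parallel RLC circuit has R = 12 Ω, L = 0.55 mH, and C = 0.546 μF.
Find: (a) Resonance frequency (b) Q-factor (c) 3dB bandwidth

Step 1 — Resonance: ω₀ = 1/√(LC) = 1/√(0.00055·5.46e-07) = 5.771e+04 rad/s.
Step 2 — f₀ = ω₀/(2π) = 9184 Hz.
Step 3 — Parallel Q: Q = R/(ω₀L) = 12/(5.771e+04·0.00055) = 0.3781.
Step 4 — Bandwidth: Δω = ω₀/Q = 1.526e+05 rad/s; BW = Δω/(2π) = 2.429e+04 Hz.

(a) f₀ = 9184 Hz  (b) Q = 0.3781  (c) BW = 2.429e+04 Hz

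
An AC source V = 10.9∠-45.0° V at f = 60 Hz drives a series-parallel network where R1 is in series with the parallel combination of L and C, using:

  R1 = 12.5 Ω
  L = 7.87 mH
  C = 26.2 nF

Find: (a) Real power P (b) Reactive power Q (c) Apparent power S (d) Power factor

Step 1 — Angular frequency: ω = 2π·f = 2π·60 = 377 rad/s.
Step 2 — Component impedances:
  R1: Z = R = 12.5 Ω
  L: Z = jωL = j·377·0.00787 = 0 + j2.967 Ω
  C: Z = 1/(jωC) = -j/(ω·C) = 0 - j1.012e+05 Ω
Step 3 — Parallel branch: L || C = 1/(1/L + 1/C) = 0 + j2.967 Ω.
Step 4 — Series with R1: Z_total = R1 + (L || C) = 12.5 + j2.967 Ω = 12.85∠13.4° Ω.
Step 5 — Source phasor: V = 10.9∠-45.0° V = 7.707 - j7.707 V.
Step 6 — Current: I = V / Z = 0.4452 - j0.7223 A = 0.8484∠-58.4° A.
Step 7 — Complex power: S = V·I* = 8.998 + j2.136 VA.
Step 8 — Real power: P = Re(S) = 8.998 W.
Step 9 — Reactive power: Q = Im(S) = 2.136 VAR.
Step 10 — Apparent power: |S| = 9.248 VA.
Step 11 — Power factor: PF = P/|S| = 0.973 (lagging).

(a) P = 8.998 W  (b) Q = 2.136 VAR  (c) S = 9.248 VA  (d) PF = 0.973 (lagging)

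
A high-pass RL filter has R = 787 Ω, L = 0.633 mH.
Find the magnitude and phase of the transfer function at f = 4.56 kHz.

Step 1 — Angular frequency: ω = 2π·4560 = 2.865e+04 rad/s.
Step 2 — Transfer function: H(jω) = jωL/(R + jωL).
Step 3 — Numerator jωL = j·18.14; denominator R + jωL = 787 + j18.14.
Step 4 — H = 0.0005308 + j0.02303.
Step 5 — Magnitude: |H| = 0.02304 (-32.8 dB); phase: φ = 88.7°.

|H| = 0.02304 (-32.8 dB), φ = 88.7°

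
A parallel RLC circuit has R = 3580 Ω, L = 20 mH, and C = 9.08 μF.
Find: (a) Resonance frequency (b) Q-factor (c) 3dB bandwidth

Step 1 — Resonance: ω₀ = 1/√(LC) = 1/√(0.02·9.08e-06) = 2347 rad/s.
Step 2 — f₀ = ω₀/(2π) = 373.5 Hz.
Step 3 — Parallel Q: Q = R/(ω₀L) = 3580/(2347·0.02) = 76.28.
Step 4 — Bandwidth: Δω = ω₀/Q = 30.76 rad/s; BW = Δω/(2π) = 4.896 Hz.

(a) f₀ = 373.5 Hz  (b) Q = 76.28  (c) BW = 4.896 Hz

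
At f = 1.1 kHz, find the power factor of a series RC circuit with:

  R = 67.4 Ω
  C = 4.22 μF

Step 1 — Angular frequency: ω = 2π·f = 2π·1100 = 6912 rad/s.
Step 2 — Component impedances:
  R: Z = R = 67.4 Ω
  C: Z = 1/(jωC) = -j/(ω·C) = 0 - j34.29 Ω
Step 3 — Series combination: Z_total = R + C = 67.4 - j34.29 Ω = 75.62∠-27.0° Ω.
Step 4 — Power factor: PF = cos(φ) = Re(Z)/|Z| = 67.4/75.62 = 0.8913.
Step 5 — Type: Im(Z) = -34.29 ⇒ leading (phase φ = -27.0°).

PF = 0.8913 (leading, φ = -27.0°)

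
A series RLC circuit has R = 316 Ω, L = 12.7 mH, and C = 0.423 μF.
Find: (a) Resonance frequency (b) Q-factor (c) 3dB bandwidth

Step 1 — Resonance condition Im(Z)=0 gives ω₀ = 1/√(LC).
Step 2 — ω₀ = 1/√(0.0127·4.23e-07) = 1.364e+04 rad/s.
Step 3 — f₀ = ω₀/(2π) = 2171 Hz.
Step 4 — Series Q: Q = ω₀L/R = 1.364e+04·0.0127/316 = 0.5483.
Step 5 — 3dB bandwidth: Δω = ω₀/Q = 2.488e+04 rad/s; BW = Δω/(2π) = 3960 Hz.

(a) f₀ = 2171 Hz  (b) Q = 0.5483  (c) BW = 3960 Hz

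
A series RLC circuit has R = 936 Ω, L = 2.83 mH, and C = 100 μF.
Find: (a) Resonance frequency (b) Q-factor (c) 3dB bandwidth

Step 1 — Resonance: ω₀ = 1/√(LC) = 1/√(0.00283·0.0001) = 1880 rad/s.
Step 2 — f₀ = ω₀/(2π) = 299.2 Hz.
Step 3 — Series Q: Q = ω₀L/R = 1880·0.00283/936 = 0.005684.
Step 4 — Bandwidth: Δω = ω₀/Q = 3.307e+05 rad/s; BW = Δω/(2π) = 5.264e+04 Hz.

(a) f₀ = 299.2 Hz  (b) Q = 0.005684  (c) BW = 5.264e+04 Hz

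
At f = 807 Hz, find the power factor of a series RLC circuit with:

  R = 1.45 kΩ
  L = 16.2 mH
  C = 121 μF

Step 1 — Angular frequency: ω = 2π·f = 2π·807 = 5071 rad/s.
Step 2 — Component impedances:
  R: Z = R = 1450 Ω
  L: Z = jωL = j·5071·0.0162 = 0 + j82.14 Ω
  C: Z = 1/(jωC) = -j/(ω·C) = 0 - j1.63 Ω
Step 3 — Series combination: Z_total = R + L + C = 1450 + j80.51 Ω = 1452∠3.2° Ω.
Step 4 — Power factor: PF = cos(φ) = Re(Z)/|Z| = 1450/1452.2 = 0.9985.
Step 5 — Type: Im(Z) = 80.51 ⇒ lagging (phase φ = 3.2°).

PF = 0.9985 (lagging, φ = 3.2°)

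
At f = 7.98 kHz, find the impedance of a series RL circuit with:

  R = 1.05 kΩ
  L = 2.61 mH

Step 1 — Angular frequency: ω = 2π·f = 2π·7980 = 5.014e+04 rad/s.
Step 2 — Component impedances:
  R: Z = R = 1050 Ω
  L: Z = jωL = j·5.014e+04·0.00261 = 0 + j130.9 Ω
Step 3 — Series combination: Z_total = R + L = 1050 + j130.9 Ω = 1058∠7.1° Ω.

Z = 1050 + j130.9 Ω = 1058∠7.1° Ω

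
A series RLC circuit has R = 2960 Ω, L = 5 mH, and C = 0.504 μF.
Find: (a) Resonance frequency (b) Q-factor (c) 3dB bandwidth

Step 1 — Resonance condition Im(Z)=0 gives ω₀ = 1/√(LC).
Step 2 — ω₀ = 1/√(0.005·5.04e-07) = 1.992e+04 rad/s.
Step 3 — f₀ = ω₀/(2π) = 3170 Hz.
Step 4 — Series Q: Q = ω₀L/R = 1.992e+04·0.005/2960 = 0.03365.
Step 5 — 3dB bandwidth: Δω = ω₀/Q = 5.92e+05 rad/s; BW = Δω/(2π) = 9.422e+04 Hz.

(a) f₀ = 3170 Hz  (b) Q = 0.03365  (c) BW = 9.422e+04 Hz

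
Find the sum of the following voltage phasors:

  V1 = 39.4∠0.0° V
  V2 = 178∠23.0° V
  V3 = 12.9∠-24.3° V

Step 1 — Convert each phasor to rectangular form:
  V1 = 39.4·(cos(0.0°) + j·sin(0.0°)) = 39.4 V
  V2 = 178·(cos(23.0°) + j·sin(23.0°)) = 163.8 + j69.55 V
  V3 = 12.9·(cos(-24.3°) + j·sin(-24.3°)) = 11.76 - j5.309 V
Step 2 — Sum components: V_total = 215 + j64.24 V.
Step 3 — Convert to polar: |V_total| = 224.4 V, ∠V_total = 16.6°.

V_total = 224.4∠16.6° V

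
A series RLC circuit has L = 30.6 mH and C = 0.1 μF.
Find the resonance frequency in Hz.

Step 1 — Resonance condition Im(Z)=0 gives ω₀ = 1/√(LC).
Step 2 — ω₀ = 1/√(0.0306·1e-07) = 1.808e+04 rad/s.
Step 3 — f₀ = ω₀/(2π) = 2877 Hz.

f₀ = 2877 Hz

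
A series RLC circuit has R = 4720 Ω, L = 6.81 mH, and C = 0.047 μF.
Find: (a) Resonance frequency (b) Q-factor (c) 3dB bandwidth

Step 1 — Resonance: ω₀ = 1/√(LC) = 1/√(0.00681·4.7e-08) = 5.59e+04 rad/s.
Step 2 — f₀ = ω₀/(2π) = 8896 Hz.
Step 3 — Series Q: Q = ω₀L/R = 5.59e+04·0.00681/4720 = 0.08065.
Step 4 — Bandwidth: Δω = ω₀/Q = 6.931e+05 rad/s; BW = Δω/(2π) = 1.103e+05 Hz.

(a) f₀ = 8896 Hz  (b) Q = 0.08065  (c) BW = 1.103e+05 Hz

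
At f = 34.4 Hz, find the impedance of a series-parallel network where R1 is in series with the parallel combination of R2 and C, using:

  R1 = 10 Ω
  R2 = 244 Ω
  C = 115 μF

Step 1 — Angular frequency: ω = 2π·f = 2π·34.4 = 216.1 rad/s.
Step 2 — Component impedances:
  R1: Z = R = 10 Ω
  R2: Z = R = 244 Ω
  C: Z = 1/(jωC) = -j/(ω·C) = 0 - j40.23 Ω
Step 3 — Parallel branch: R2 || C = 1/(1/R2 + 1/C) = 6.458 - j39.17 Ω.
Step 4 — Series with R1: Z_total = R1 + (R2 || C) = 16.46 - j39.17 Ω = 42.48∠-67.2° Ω.

Z = 16.46 - j39.17 Ω = 42.48∠-67.2° Ω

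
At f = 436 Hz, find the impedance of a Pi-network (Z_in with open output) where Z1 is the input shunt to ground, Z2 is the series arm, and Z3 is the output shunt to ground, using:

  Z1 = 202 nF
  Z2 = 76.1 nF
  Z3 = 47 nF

Step 1 — Angular frequency: ω = 2π·f = 2π·436 = 2739 rad/s.
Step 2 — Component impedances:
  Z1: Z = 1/(jωC) = -j/(ω·C) = 0 - j1807 Ω
  Z2: Z = 1/(jωC) = -j/(ω·C) = 0 - j4797 Ω
  Z3: Z = 1/(jωC) = -j/(ω·C) = 0 - j7767 Ω
Step 3 — With open output, the series arm Z2 and the output shunt Z3 appear in series to ground: Z2 + Z3 = 0 - j1.256e+04 Ω.
Step 4 — Parallel with input shunt Z1: Z_in = Z1 || (Z2 + Z3) = 0 - j1580 Ω = 1580∠-90.0° Ω.

Z = 0 - j1580 Ω = 1580∠-90.0° Ω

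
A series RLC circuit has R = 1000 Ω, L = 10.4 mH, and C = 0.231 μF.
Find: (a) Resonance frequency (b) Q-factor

Step 1 — Resonance condition Im(Z)=0 gives ω₀ = 1/√(LC).
Step 2 — ω₀ = 1/√(0.0104·2.31e-07) = 2.04e+04 rad/s.
Step 3 — f₀ = ω₀/(2π) = 3247 Hz.
Step 4 — Series Q: Q = ω₀L/R = 2.04e+04·0.0104/1000 = 0.2122.

(a) f₀ = 3247 Hz  (b) Q = 0.2122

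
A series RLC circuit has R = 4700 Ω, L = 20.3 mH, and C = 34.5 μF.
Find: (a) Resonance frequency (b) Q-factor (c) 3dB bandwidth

Step 1 — Resonance: ω₀ = 1/√(LC) = 1/√(0.0203·3.45e-05) = 1195 rad/s.
Step 2 — f₀ = ω₀/(2π) = 190.2 Hz.
Step 3 — Series Q: Q = ω₀L/R = 1195·0.0203/4700 = 0.005161.
Step 4 — Bandwidth: Δω = ω₀/Q = 2.315e+05 rad/s; BW = Δω/(2π) = 3.685e+04 Hz.

(a) f₀ = 190.2 Hz  (b) Q = 0.005161  (c) BW = 3.685e+04 Hz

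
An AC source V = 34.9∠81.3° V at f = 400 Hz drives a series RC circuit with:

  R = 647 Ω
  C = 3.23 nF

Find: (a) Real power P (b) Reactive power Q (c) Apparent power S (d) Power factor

Step 1 — Angular frequency: ω = 2π·f = 2π·400 = 2513 rad/s.
Step 2 — Component impedances:
  R: Z = R = 647 Ω
  C: Z = 1/(jωC) = -j/(ω·C) = 0 - j1.232e+05 Ω
Step 3 — Series combination: Z_total = R + C = 647 - j1.232e+05 Ω = 1.232e+05∠-89.7° Ω.
Step 4 — Source phasor: V = 34.9∠81.3° V = 5.279 + j34.5 V.
Step 5 — Current: I = V / Z = -0.0002798 + j4.432e-05 A = 0.0002833∠171.0° A.
Step 6 — Complex power: S = V·I* = 5.193e-05 - j0.009887 VA.
Step 7 — Real power: P = Re(S) = 5.193e-05 W.
Step 8 — Reactive power: Q = Im(S) = -0.009887 VAR.
Step 9 — Apparent power: |S| = 0.009888 VA.
Step 10 — Power factor: PF = P/|S| = 0.005252 (leading).

(a) P = 5.193e-05 W  (b) Q = -0.009887 VAR  (c) S = 0.009888 VA  (d) PF = 0.005252 (leading)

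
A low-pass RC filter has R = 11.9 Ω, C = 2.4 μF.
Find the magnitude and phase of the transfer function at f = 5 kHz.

Step 1 — Angular frequency: ω = 2π·5000 = 3.142e+04 rad/s.
Step 2 — Transfer function: H(jω) = 1/(1 + jωRC).
Step 3 — Denominator: 1 + jωRC = 1 + j·3.142e+04·11.9·2.4e-06 = 1 + j0.8972.
Step 4 — H = 0.554 - j0.4971.
Step 5 — Magnitude: |H| = 0.7443 (-2.6 dB); phase: φ = -41.9°.

|H| = 0.7443 (-2.6 dB), φ = -41.9°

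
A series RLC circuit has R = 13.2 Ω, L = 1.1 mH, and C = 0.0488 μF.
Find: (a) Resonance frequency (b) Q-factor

Step 1 — Resonance condition Im(Z)=0 gives ω₀ = 1/√(LC).
Step 2 — ω₀ = 1/√(0.0011·4.88e-08) = 1.365e+05 rad/s.
Step 3 — f₀ = ω₀/(2π) = 2.172e+04 Hz.
Step 4 — Series Q: Q = ω₀L/R = 1.365e+05·0.0011/13.2 = 11.37.

(a) f₀ = 2.172e+04 Hz  (b) Q = 11.37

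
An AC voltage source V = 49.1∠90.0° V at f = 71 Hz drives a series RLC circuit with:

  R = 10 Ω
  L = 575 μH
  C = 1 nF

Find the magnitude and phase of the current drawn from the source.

Step 1 — Angular frequency: ω = 2π·f = 2π·71 = 446.1 rad/s.
Step 2 — Component impedances:
  R: Z = R = 10 Ω
  L: Z = jωL = j·446.1·0.000575 = 0 + j0.2565 Ω
  C: Z = 1/(jωC) = -j/(ω·C) = 0 - j2.242e+06 Ω
Step 3 — Series combination: Z_total = R + L + C = 10 - j2.242e+06 Ω = 2.242e+06∠-90.0° Ω.
Step 4 — Source phasor: V = 49.1∠90.0° V = 0 + j49.1 V.
Step 5 — Ohm's law: I = V / Z_total = (0 + j49.1) / (10 - j2.242e+06) = -2.19e-05 + j9.771e-11 A.
Step 6 — Convert to polar: |I| = 2.19e-05 A, ∠I = 180.0°.

I = 2.19e-05∠180.0° A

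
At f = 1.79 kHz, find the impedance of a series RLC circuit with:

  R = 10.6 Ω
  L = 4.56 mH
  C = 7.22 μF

Step 1 — Angular frequency: ω = 2π·f = 2π·1790 = 1.125e+04 rad/s.
Step 2 — Component impedances:
  R: Z = R = 10.6 Ω
  L: Z = jωL = j·1.125e+04·0.00456 = 0 + j51.29 Ω
  C: Z = 1/(jωC) = -j/(ω·C) = 0 - j12.31 Ω
Step 3 — Series combination: Z_total = R + L + C = 10.6 + j38.97 Ω = 40.39∠74.8° Ω.

Z = 10.6 + j38.97 Ω = 40.39∠74.8° Ω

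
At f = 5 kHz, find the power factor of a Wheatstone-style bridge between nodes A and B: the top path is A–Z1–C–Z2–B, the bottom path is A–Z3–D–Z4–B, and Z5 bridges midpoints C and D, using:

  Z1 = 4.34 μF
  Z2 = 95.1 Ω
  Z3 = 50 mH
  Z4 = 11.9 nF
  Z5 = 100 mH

Step 1 — Angular frequency: ω = 2π·f = 2π·5000 = 3.142e+04 rad/s.
Step 2 — Component impedances:
  Z1: Z = 1/(jωC) = -j/(ω·C) = 0 - j7.334 Ω
  Z2: Z = R = 95.1 Ω
  Z3: Z = jωL = j·3.142e+04·0.05 = 0 + j1571 Ω
  Z4: Z = 1/(jωC) = -j/(ω·C) = 0 - j2675 Ω
  Z5: Z = jωL = j·3.142e+04·0.1 = 0 + j3142 Ω
Step 3 — Bridge requires nodal analysis (the Z5 bridge couples midpoints C and D, so the two paths cannot be reduced to a simple series/parallel combination). Setting node B to ground and injecting 1 A at node A, the 3-node admittance system at A, C, D solves to V_A = Z_AB = 94.21 - j12.82 Ω = 95.08∠-7.8° Ω.
Step 4 — Power factor: PF = cos(φ) = Re(Z)/|Z| = 94.209/95.078 = 0.9909.
Step 5 — Type: Im(Z) = -12.82 ⇒ leading (phase φ = -7.8°).

PF = 0.9909 (leading, φ = -7.8°)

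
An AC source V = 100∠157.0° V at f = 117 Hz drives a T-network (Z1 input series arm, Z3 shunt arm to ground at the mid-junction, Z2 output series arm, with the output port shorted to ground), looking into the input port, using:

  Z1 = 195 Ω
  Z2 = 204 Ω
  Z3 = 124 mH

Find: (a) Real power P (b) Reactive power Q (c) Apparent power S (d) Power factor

Step 1 — Angular frequency: ω = 2π·f = 2π·117 = 735.1 rad/s.
Step 2 — Component impedances:
  Z1: Z = R = 195 Ω
  Z2: Z = R = 204 Ω
  Z3: Z = jωL = j·735.1·0.124 = 0 + j91.16 Ω
Step 3 — With the output port shorted to ground, the output series arm Z2 runs from the junction to ground; the shunt arm Z3 also runs from the junction to ground. They appear in parallel: Z3 || Z2 = 33.95 + j75.98 Ω.
Step 4 — Series with input arm Z1: Z_in = Z1 + (Z3 || Z2) = 229 + j75.98 Ω = 241.2∠18.4° Ω.
Step 5 — Source phasor: V = 100∠157.0° V = -92.05 + j39.07 V.
Step 6 — Current: I = V / Z = -0.3111 + j0.2739 A = 0.4145∠138.6° A.
Step 7 — Complex power: S = V·I* = 39.34 + j13.06 VA.
Step 8 — Real power: P = Re(S) = 39.34 W.
Step 9 — Reactive power: Q = Im(S) = 13.06 VAR.
Step 10 — Apparent power: |S| = 41.45 VA.
Step 11 — Power factor: PF = P/|S| = 0.9491 (lagging).

(a) P = 39.34 W  (b) Q = 13.06 VAR  (c) S = 41.45 VA  (d) PF = 0.9491 (lagging)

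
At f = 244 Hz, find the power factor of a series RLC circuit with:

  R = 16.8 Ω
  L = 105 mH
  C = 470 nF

Step 1 — Angular frequency: ω = 2π·f = 2π·244 = 1533 rad/s.
Step 2 — Component impedances:
  R: Z = R = 16.8 Ω
  L: Z = jωL = j·1533·0.105 = 0 + j161 Ω
  C: Z = 1/(jωC) = -j/(ω·C) = 0 - j1388 Ω
Step 3 — Series combination: Z_total = R + L + C = 16.8 - j1227 Ω = 1227∠-89.2° Ω.
Step 4 — Power factor: PF = cos(φ) = Re(Z)/|Z| = 16.8/1227 = 0.01369.
Step 5 — Type: Im(Z) = -1227 ⇒ leading (phase φ = -89.2°).

PF = 0.01369 (leading, φ = -89.2°)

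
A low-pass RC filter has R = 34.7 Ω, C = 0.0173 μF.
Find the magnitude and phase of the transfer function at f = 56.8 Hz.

Step 1 — Angular frequency: ω = 2π·56.8 = 356.9 rad/s.
Step 2 — Transfer function: H(jω) = 1/(1 + jωRC).
Step 3 — Denominator: 1 + jωRC = 1 + j·356.9·34.7·1.73e-08 = 1 + j0.0002142.
Step 4 — H = 1 - j0.0002142.
Step 5 — Magnitude: |H| = 1 (-0.0 dB); phase: φ = -0.0°.

|H| = 1 (-0.0 dB), φ = -0.0°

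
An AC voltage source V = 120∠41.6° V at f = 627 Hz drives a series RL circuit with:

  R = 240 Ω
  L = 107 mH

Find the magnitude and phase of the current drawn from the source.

Step 1 — Angular frequency: ω = 2π·f = 2π·627 = 3940 rad/s.
Step 2 — Component impedances:
  R: Z = R = 240 Ω
  L: Z = jωL = j·3940·0.107 = 0 + j421.5 Ω
Step 3 — Series combination: Z_total = R + L = 240 + j421.5 Ω = 485.1∠60.3° Ω.
Step 4 — Source phasor: V = 120∠41.6° V = 89.74 + j79.67 V.
Step 5 — Ohm's law: I = V / Z_total = (89.74 + j79.67) / (240 + j421.5) = 0.2343 - j0.0795 A.
Step 6 — Convert to polar: |I| = 0.2474 A, ∠I = -18.7°.

I = 0.2474∠-18.7° A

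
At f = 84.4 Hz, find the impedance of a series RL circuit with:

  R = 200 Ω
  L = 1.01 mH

Step 1 — Angular frequency: ω = 2π·f = 2π·84.4 = 530.3 rad/s.
Step 2 — Component impedances:
  R: Z = R = 200 Ω
  L: Z = jωL = j·530.3·0.00101 = 0 + j0.5356 Ω
Step 3 — Series combination: Z_total = R + L = 200 + j0.5356 Ω = 200∠0.2° Ω.

Z = 200 + j0.5356 Ω = 200∠0.2° Ω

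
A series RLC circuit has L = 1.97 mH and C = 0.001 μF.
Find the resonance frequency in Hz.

Step 1 — Resonance condition Im(Z)=0 gives ω₀ = 1/√(LC).
Step 2 — ω₀ = 1/√(0.00197·1e-09) = 7.125e+05 rad/s.
Step 3 — f₀ = ω₀/(2π) = 1.134e+05 Hz.

f₀ = 1.134e+05 Hz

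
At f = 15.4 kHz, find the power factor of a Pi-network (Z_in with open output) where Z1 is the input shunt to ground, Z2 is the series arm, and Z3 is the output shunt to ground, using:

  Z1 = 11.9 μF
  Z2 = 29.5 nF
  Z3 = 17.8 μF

Step 1 — Angular frequency: ω = 2π·f = 2π·1.54e+04 = 9.676e+04 rad/s.
Step 2 — Component impedances:
  Z1: Z = 1/(jωC) = -j/(ω·C) = 0 - j0.8685 Ω
  Z2: Z = 1/(jωC) = -j/(ω·C) = 0 - j350.3 Ω
  Z3: Z = 1/(jωC) = -j/(ω·C) = 0 - j0.5806 Ω
Step 3 — With open output, the series arm Z2 and the output shunt Z3 appear in series to ground: Z2 + Z3 = 0 - j350.9 Ω.
Step 4 — Parallel with input shunt Z1: Z_in = Z1 || (Z2 + Z3) = 0 - j0.8663 Ω = 0.8663∠-90.0° Ω.
Step 5 — Power factor: PF = cos(φ) = Re(Z)/|Z| = 0/0.8663 = 0.
Step 6 — Type: Im(Z) = -0.8663 ⇒ leading (phase φ = -90.0°).

PF = 0 (leading, φ = -90.0°)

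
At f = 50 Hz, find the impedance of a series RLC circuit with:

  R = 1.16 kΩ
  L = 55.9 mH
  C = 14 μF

Step 1 — Angular frequency: ω = 2π·f = 2π·50 = 314.2 rad/s.
Step 2 — Component impedances:
  R: Z = R = 1160 Ω
  L: Z = jωL = j·314.2·0.0559 = 0 + j17.56 Ω
  C: Z = 1/(jωC) = -j/(ω·C) = 0 - j227.4 Ω
Step 3 — Series combination: Z_total = R + L + C = 1160 - j209.8 Ω = 1179∠-10.3° Ω.

Z = 1160 - j209.8 Ω = 1179∠-10.3° Ω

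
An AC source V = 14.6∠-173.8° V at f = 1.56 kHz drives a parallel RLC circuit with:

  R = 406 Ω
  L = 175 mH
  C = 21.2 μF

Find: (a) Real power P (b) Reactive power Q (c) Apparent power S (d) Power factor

Step 1 — Angular frequency: ω = 2π·f = 2π·1560 = 9802 rad/s.
Step 2 — Component impedances:
  R: Z = R = 406 Ω
  L: Z = jωL = j·9802·0.175 = 0 + j1715 Ω
  C: Z = 1/(jωC) = -j/(ω·C) = 0 - j4.812 Ω
Step 3 — Parallel combination: 1/Z_total = 1/R + 1/L + 1/C; Z_total = 0.05736 - j4.825 Ω = 4.826∠-89.3° Ω.
Step 4 — Source phasor: V = 14.6∠-173.8° V = -14.51 - j1.577 V.
Step 5 — Current: I = V / Z = 0.291 - j3.012 A = 3.026∠-84.5° A.
Step 6 — Complex power: S = V·I* = 0.525 - j44.17 VA.
Step 7 — Real power: P = Re(S) = 0.525 W.
Step 8 — Reactive power: Q = Im(S) = -44.17 VAR.
Step 9 — Apparent power: |S| = 44.17 VA.
Step 10 — Power factor: PF = P/|S| = 0.01189 (leading).

(a) P = 0.525 W  (b) Q = -44.17 VAR  (c) S = 44.17 VA  (d) PF = 0.01189 (leading)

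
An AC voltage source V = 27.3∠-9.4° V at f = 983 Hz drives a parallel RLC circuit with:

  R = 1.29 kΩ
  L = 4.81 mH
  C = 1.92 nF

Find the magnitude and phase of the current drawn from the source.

Step 1 — Angular frequency: ω = 2π·f = 2π·983 = 6176 rad/s.
Step 2 — Component impedances:
  R: Z = R = 1290 Ω
  L: Z = jωL = j·6176·0.00481 = 0 + j29.71 Ω
  C: Z = 1/(jωC) = -j/(ω·C) = 0 - j8.433e+04 Ω
Step 3 — Parallel combination: 1/Z_total = 1/R + 1/L + 1/C; Z_total = 0.6843 + j29.7 Ω = 29.71∠88.7° Ω.
Step 4 — Source phasor: V = 27.3∠-9.4° V = 26.93 - j4.459 V.
Step 5 — Ohm's law: I = V / Z_total = (26.93 - j4.459) / (0.6843 + j29.7) = -0.1292 - j0.9097 A.
Step 6 — Convert to polar: |I| = 0.9189 A, ∠I = -98.1°.

I = 0.9189∠-98.1° A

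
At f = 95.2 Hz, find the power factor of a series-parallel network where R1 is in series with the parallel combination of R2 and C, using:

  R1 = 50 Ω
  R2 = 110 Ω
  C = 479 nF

Step 1 — Angular frequency: ω = 2π·f = 2π·95.2 = 598.2 rad/s.
Step 2 — Component impedances:
  R1: Z = R = 50 Ω
  R2: Z = R = 110 Ω
  C: Z = 1/(jωC) = -j/(ω·C) = 0 - j3490 Ω
Step 3 — Parallel branch: R2 || C = 1/(1/R2 + 1/C) = 109.9 - j3.463 Ω.
Step 4 — Series with R1: Z_total = R1 + (R2 || C) = 159.9 - j3.463 Ω = 159.9∠-1.2° Ω.
Step 5 — Power factor: PF = cos(φ) = Re(Z)/|Z| = 159.891/159.928 = 0.9998.
Step 6 — Type: Im(Z) = -3.463 ⇒ leading (phase φ = -1.2°).

PF = 0.9998 (leading, φ = -1.2°)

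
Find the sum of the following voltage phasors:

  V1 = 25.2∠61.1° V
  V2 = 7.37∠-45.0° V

Step 1 — Convert each phasor to rectangular form:
  V1 = 25.2·(cos(61.1°) + j·sin(61.1°)) = 12.18 + j22.06 V
  V2 = 7.37·(cos(-45.0°) + j·sin(-45.0°)) = 5.211 - j5.211 V
Step 2 — Sum components: V_total = 17.39 + j16.85 V.
Step 3 — Convert to polar: |V_total| = 24.21 V, ∠V_total = 44.1°.

V_total = 24.21∠44.1° V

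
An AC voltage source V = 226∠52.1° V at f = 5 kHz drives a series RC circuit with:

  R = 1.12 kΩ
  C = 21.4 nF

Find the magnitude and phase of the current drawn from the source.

Step 1 — Angular frequency: ω = 2π·f = 2π·5000 = 3.142e+04 rad/s.
Step 2 — Component impedances:
  R: Z = R = 1120 Ω
  C: Z = 1/(jωC) = -j/(ω·C) = 0 - j1487 Ω
Step 3 — Series combination: Z_total = R + C = 1120 - j1487 Ω = 1862∠-53.0° Ω.
Step 4 — Source phasor: V = 226∠52.1° V = 138.8 + j178.3 V.
Step 5 — Ohm's law: I = V / Z_total = (138.8 + j178.3) / (1120 - j1487) = -0.03166 + j0.1172 A.
Step 6 — Convert to polar: |I| = 0.1214 A, ∠I = 105.1°.

I = 0.1214∠105.1° A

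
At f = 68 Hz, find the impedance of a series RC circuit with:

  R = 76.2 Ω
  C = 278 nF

Step 1 — Angular frequency: ω = 2π·f = 2π·68 = 427.3 rad/s.
Step 2 — Component impedances:
  R: Z = R = 76.2 Ω
  C: Z = 1/(jωC) = -j/(ω·C) = 0 - j8419 Ω
Step 3 — Series combination: Z_total = R + C = 76.2 - j8419 Ω = 8419∠-89.5° Ω.

Z = 76.2 - j8419 Ω = 8419∠-89.5° Ω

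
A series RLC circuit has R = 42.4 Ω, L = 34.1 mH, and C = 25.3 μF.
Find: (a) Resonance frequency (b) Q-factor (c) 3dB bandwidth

Step 1 — Resonance: ω₀ = 1/√(LC) = 1/√(0.0341·2.53e-05) = 1077 rad/s.
Step 2 — f₀ = ω₀/(2π) = 171.3 Hz.
Step 3 — Series Q: Q = ω₀L/R = 1077·0.0341/42.4 = 0.8659.
Step 4 — Bandwidth: Δω = ω₀/Q = 1243 rad/s; BW = Δω/(2π) = 197.9 Hz.

(a) f₀ = 171.3 Hz  (b) Q = 0.8659  (c) BW = 197.9 Hz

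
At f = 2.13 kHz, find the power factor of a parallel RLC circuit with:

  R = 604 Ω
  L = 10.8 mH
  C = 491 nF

Step 1 — Angular frequency: ω = 2π·f = 2π·2130 = 1.338e+04 rad/s.
Step 2 — Component impedances:
  R: Z = R = 604 Ω
  L: Z = jωL = j·1.338e+04·0.0108 = 0 + j144.5 Ω
  C: Z = 1/(jωC) = -j/(ω·C) = 0 - j152.2 Ω
Step 3 — Parallel combination: 1/Z_total = 1/R + 1/L + 1/C; Z_total = 578.5 + j121.4 Ω = 591.1∠11.9° Ω.
Step 4 — Power factor: PF = cos(φ) = Re(Z)/|Z| = 578.5/591.1 = 0.9787.
Step 5 — Type: Im(Z) = 121.4 ⇒ lagging (phase φ = 11.9°).

PF = 0.9787 (lagging, φ = 11.9°)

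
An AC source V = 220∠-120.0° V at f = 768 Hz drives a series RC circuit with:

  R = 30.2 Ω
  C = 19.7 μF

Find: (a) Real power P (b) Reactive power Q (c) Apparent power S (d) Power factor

Step 1 — Angular frequency: ω = 2π·f = 2π·768 = 4825 rad/s.
Step 2 — Component impedances:
  R: Z = R = 30.2 Ω
  C: Z = 1/(jωC) = -j/(ω·C) = 0 - j10.52 Ω
Step 3 — Series combination: Z_total = R + C = 30.2 - j10.52 Ω = 31.98∠-19.2° Ω.
Step 4 — Source phasor: V = 220∠-120.0° V = -110 - j190.5 V.
Step 5 — Current: I = V / Z = -1.289 - j6.758 A = 6.879∠-100.8° A.
Step 6 — Complex power: S = V·I* = 1429 - j497.8 VA.
Step 7 — Real power: P = Re(S) = 1429 W.
Step 8 — Reactive power: Q = Im(S) = -497.8 VAR.
Step 9 — Apparent power: |S| = 1513 VA.
Step 10 — Power factor: PF = P/|S| = 0.9444 (leading).

(a) P = 1429 W  (b) Q = -497.8 VAR  (c) S = 1513 VA  (d) PF = 0.9444 (leading)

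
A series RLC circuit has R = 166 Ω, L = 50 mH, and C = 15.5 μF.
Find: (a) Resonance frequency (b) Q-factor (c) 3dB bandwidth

Step 1 — Resonance condition Im(Z)=0 gives ω₀ = 1/√(LC).
Step 2 — ω₀ = 1/√(0.05·1.55e-05) = 1136 rad/s.
Step 3 — f₀ = ω₀/(2π) = 180.8 Hz.
Step 4 — Series Q: Q = ω₀L/R = 1136·0.05/166 = 0.3421.
Step 5 — 3dB bandwidth: Δω = ω₀/Q = 3320 rad/s; BW = Δω/(2π) = 528.4 Hz.

(a) f₀ = 180.8 Hz  (b) Q = 0.3421  (c) BW = 528.4 Hz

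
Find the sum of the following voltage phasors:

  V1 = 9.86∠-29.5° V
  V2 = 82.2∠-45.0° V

Step 1 — Convert each phasor to rectangular form:
  V1 = 9.86·(cos(-29.5°) + j·sin(-29.5°)) = 8.582 - j4.855 V
  V2 = 82.2·(cos(-45.0°) + j·sin(-45.0°)) = 58.12 - j58.12 V
Step 2 — Sum components: V_total = 66.71 - j62.98 V.
Step 3 — Convert to polar: |V_total| = 91.74 V, ∠V_total = -43.4°.

V_total = 91.74∠-43.4° V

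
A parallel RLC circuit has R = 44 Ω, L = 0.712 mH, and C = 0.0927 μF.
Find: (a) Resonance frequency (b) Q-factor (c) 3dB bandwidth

Step 1 — Resonance: ω₀ = 1/√(LC) = 1/√(0.000712·9.27e-08) = 1.231e+05 rad/s.
Step 2 — f₀ = ω₀/(2π) = 1.959e+04 Hz.
Step 3 — Parallel Q: Q = R/(ω₀L) = 44/(1.231e+05·0.000712) = 0.5021.
Step 4 — Bandwidth: Δω = ω₀/Q = 2.452e+05 rad/s; BW = Δω/(2π) = 3.902e+04 Hz.

(a) f₀ = 1.959e+04 Hz  (b) Q = 0.5021  (c) BW = 3.902e+04 Hz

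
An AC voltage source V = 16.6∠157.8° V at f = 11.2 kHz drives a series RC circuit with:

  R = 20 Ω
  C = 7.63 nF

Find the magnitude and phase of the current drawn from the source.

Step 1 — Angular frequency: ω = 2π·f = 2π·1.12e+04 = 7.037e+04 rad/s.
Step 2 — Component impedances:
  R: Z = R = 20 Ω
  C: Z = 1/(jωC) = -j/(ω·C) = 0 - j1862 Ω
Step 3 — Series combination: Z_total = R + C = 20 - j1862 Ω = 1863∠-89.4° Ω.
Step 4 — Source phasor: V = 16.6∠157.8° V = -15.37 + j6.272 V.
Step 5 — Ohm's law: I = V / Z_total = (-15.37 + j6.272) / (20 - j1862) = -0.003456 - j0.008215 A.
Step 6 — Convert to polar: |I| = 0.008913 A, ∠I = -112.8°.

I = 0.008913∠-112.8° A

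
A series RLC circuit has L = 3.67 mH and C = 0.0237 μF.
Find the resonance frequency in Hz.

Step 1 — Resonance condition Im(Z)=0 gives ω₀ = 1/√(LC).
Step 2 — ω₀ = 1/√(0.00367·2.37e-08) = 1.072e+05 rad/s.
Step 3 — f₀ = ω₀/(2π) = 1.707e+04 Hz.

f₀ = 1.707e+04 Hz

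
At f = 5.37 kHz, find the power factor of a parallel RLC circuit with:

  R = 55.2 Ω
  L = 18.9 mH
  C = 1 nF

Step 1 — Angular frequency: ω = 2π·f = 2π·5370 = 3.374e+04 rad/s.
Step 2 — Component impedances:
  R: Z = R = 55.2 Ω
  L: Z = jωL = j·3.374e+04·0.0189 = 0 + j637.7 Ω
  C: Z = 1/(jωC) = -j/(ω·C) = 0 - j2.964e+04 Ω
Step 3 — Parallel combination: 1/Z_total = 1/R + 1/L + 1/C; Z_total = 54.81 + j4.642 Ω = 55∠4.8° Ω.
Step 4 — Power factor: PF = cos(φ) = Re(Z)/|Z| = 54.807/55.003 = 0.9964.
Step 5 — Type: Im(Z) = 4.642 ⇒ lagging (phase φ = 4.8°).

PF = 0.9964 (lagging, φ = 4.8°)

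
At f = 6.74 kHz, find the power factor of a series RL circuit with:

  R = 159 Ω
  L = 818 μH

Step 1 — Angular frequency: ω = 2π·f = 2π·6740 = 4.235e+04 rad/s.
Step 2 — Component impedances:
  R: Z = R = 159 Ω
  L: Z = jωL = j·4.235e+04·0.000818 = 0 + j34.64 Ω
Step 3 — Series combination: Z_total = R + L = 159 + j34.64 Ω = 162.7∠12.3° Ω.
Step 4 — Power factor: PF = cos(φ) = Re(Z)/|Z| = 159/162.73 = 0.9771.
Step 5 — Type: Im(Z) = 34.64 ⇒ lagging (phase φ = 12.3°).

PF = 0.9771 (lagging, φ = 12.3°)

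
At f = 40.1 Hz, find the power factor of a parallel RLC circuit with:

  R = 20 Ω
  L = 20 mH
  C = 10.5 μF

Step 1 — Angular frequency: ω = 2π·f = 2π·40.1 = 252 rad/s.
Step 2 — Component impedances:
  R: Z = R = 20 Ω
  L: Z = jωL = j·252·0.02 = 0 + j5.039 Ω
  C: Z = 1/(jωC) = -j/(ω·C) = 0 - j378 Ω
Step 3 — Parallel combination: 1/Z_total = 1/R + 1/L + 1/C; Z_total = 1.224 + j4.795 Ω = 4.948∠75.7° Ω.
Step 4 — Power factor: PF = cos(φ) = Re(Z)/|Z| = 1.224/4.948 = 0.2474.
Step 5 — Type: Im(Z) = 4.795 ⇒ lagging (phase φ = 75.7°).

PF = 0.2474 (lagging, φ = 75.7°)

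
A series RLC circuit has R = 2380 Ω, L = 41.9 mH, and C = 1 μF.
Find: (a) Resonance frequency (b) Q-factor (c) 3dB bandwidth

Step 1 — Resonance: ω₀ = 1/√(LC) = 1/√(0.0419·1e-06) = 4885 rad/s.
Step 2 — f₀ = ω₀/(2π) = 777.5 Hz.
Step 3 — Series Q: Q = ω₀L/R = 4885·0.0419/2380 = 0.08601.
Step 4 — Bandwidth: Δω = ω₀/Q = 5.68e+04 rad/s; BW = Δω/(2π) = 9040 Hz.

(a) f₀ = 777.5 Hz  (b) Q = 0.08601  (c) BW = 9040 Hz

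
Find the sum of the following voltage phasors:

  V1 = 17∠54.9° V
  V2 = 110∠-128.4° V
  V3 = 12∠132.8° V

Step 1 — Convert each phasor to rectangular form:
  V1 = 17·(cos(54.9°) + j·sin(54.9°)) = 9.775 + j13.91 V
  V2 = 110·(cos(-128.4°) + j·sin(-128.4°)) = -68.33 - j86.21 V
  V3 = 12·(cos(132.8°) + j·sin(132.8°)) = -8.153 + j8.805 V
Step 2 — Sum components: V_total = -66.7 - j63.49 V.
Step 3 — Convert to polar: |V_total| = 92.09 V, ∠V_total = -136.4°.

V_total = 92.09∠-136.4° V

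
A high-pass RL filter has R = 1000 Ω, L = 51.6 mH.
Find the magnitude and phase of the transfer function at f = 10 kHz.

Step 1 — Angular frequency: ω = 2π·1e+04 = 6.283e+04 rad/s.
Step 2 — Transfer function: H(jω) = jωL/(R + jωL).
Step 3 — Numerator jωL = j·3242; denominator R + jωL = 1000 + j3242.
Step 4 — H = 0.9131 + j0.2816.
Step 5 — Magnitude: |H| = 0.9556 (-0.4 dB); phase: φ = 17.1°.

|H| = 0.9556 (-0.4 dB), φ = 17.1°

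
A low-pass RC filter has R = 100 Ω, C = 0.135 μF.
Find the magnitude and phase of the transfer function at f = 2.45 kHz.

Step 1 — Angular frequency: ω = 2π·2450 = 1.539e+04 rad/s.
Step 2 — Transfer function: H(jω) = 1/(1 + jωRC).
Step 3 — Denominator: 1 + jωRC = 1 + j·1.539e+04·100·1.35e-07 = 1 + j0.2078.
Step 4 — H = 0.9586 - j0.1992.
Step 5 — Magnitude: |H| = 0.9791 (-0.2 dB); phase: φ = -11.7°.

|H| = 0.9791 (-0.2 dB), φ = -11.7°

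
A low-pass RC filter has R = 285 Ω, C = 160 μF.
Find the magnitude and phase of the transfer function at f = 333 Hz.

Step 1 — Angular frequency: ω = 2π·333 = 2092 rad/s.
Step 2 — Transfer function: H(jω) = 1/(1 + jωRC).
Step 3 — Denominator: 1 + jωRC = 1 + j·2092·285·0.00016 = 1 + j95.41.
Step 4 — H = 0.0001098 - j0.01048.
Step 5 — Magnitude: |H| = 0.01048 (-39.6 dB); phase: φ = -89.4°.

|H| = 0.01048 (-39.6 dB), φ = -89.4°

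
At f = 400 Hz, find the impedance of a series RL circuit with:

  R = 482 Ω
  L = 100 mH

Step 1 — Angular frequency: ω = 2π·f = 2π·400 = 2513 rad/s.
Step 2 — Component impedances:
  R: Z = R = 482 Ω
  L: Z = jωL = j·2513·0.1 = 0 + j251.3 Ω
Step 3 — Series combination: Z_total = R + L = 482 + j251.3 Ω = 543.6∠27.5° Ω.

Z = 482 + j251.3 Ω = 543.6∠27.5° Ω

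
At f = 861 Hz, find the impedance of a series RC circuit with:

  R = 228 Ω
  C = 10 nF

Step 1 — Angular frequency: ω = 2π·f = 2π·861 = 5410 rad/s.
Step 2 — Component impedances:
  R: Z = R = 228 Ω
  C: Z = 1/(jωC) = -j/(ω·C) = 0 - j1.848e+04 Ω
Step 3 — Series combination: Z_total = R + C = 228 - j1.848e+04 Ω = 1.849e+04∠-89.3° Ω.

Z = 228 - j1.848e+04 Ω = 1.849e+04∠-89.3° Ω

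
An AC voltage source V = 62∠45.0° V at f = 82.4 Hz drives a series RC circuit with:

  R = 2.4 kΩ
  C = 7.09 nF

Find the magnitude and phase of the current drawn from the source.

Step 1 — Angular frequency: ω = 2π·f = 2π·82.4 = 517.7 rad/s.
Step 2 — Component impedances:
  R: Z = R = 2400 Ω
  C: Z = 1/(jωC) = -j/(ω·C) = 0 - j2.724e+05 Ω
Step 3 — Series combination: Z_total = R + C = 2400 - j2.724e+05 Ω = 2.724e+05∠-89.5° Ω.
Step 4 — Source phasor: V = 62∠45.0° V = 43.84 + j43.84 V.
Step 5 — Ohm's law: I = V / Z_total = (43.84 + j43.84) / (2400 - j2.724e+05) = -0.0001595 + j0.0001623 A.
Step 6 — Convert to polar: |I| = 0.0002276 A, ∠I = 134.5°.

I = 0.0002276∠134.5° A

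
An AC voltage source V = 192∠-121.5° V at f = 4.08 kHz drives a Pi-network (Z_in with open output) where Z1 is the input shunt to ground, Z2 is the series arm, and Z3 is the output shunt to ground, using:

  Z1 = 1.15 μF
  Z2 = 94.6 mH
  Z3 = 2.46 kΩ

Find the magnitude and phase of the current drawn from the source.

Step 1 — Angular frequency: ω = 2π·f = 2π·4080 = 2.564e+04 rad/s.
Step 2 — Component impedances:
  Z1: Z = 1/(jωC) = -j/(ω·C) = 0 - j33.92 Ω
  Z2: Z = jωL = j·2.564e+04·0.0946 = 0 + j2425 Ω
  Z3: Z = R = 2460 Ω
Step 3 — With open output, the series arm Z2 and the output shunt Z3 appear in series to ground: Z2 + Z3 = 2460 + j2425 Ω.
Step 4 — Parallel with input shunt Z1: Z_in = Z1 || (Z2 + Z3) = 0.2405 - j34.15 Ω = 34.16∠-89.6° Ω.
Step 5 — Source phasor: V = 192∠-121.5° V = -100.3 - j163.7 V.
Step 6 — Ohm's law: I = V / Z_total = (-100.3 - j163.7) / (0.2405 - j34.15) = 4.772 - j2.971 A.
Step 7 — Convert to polar: |I| = 5.621 A, ∠I = -31.9°.

I = 5.621∠-31.9° A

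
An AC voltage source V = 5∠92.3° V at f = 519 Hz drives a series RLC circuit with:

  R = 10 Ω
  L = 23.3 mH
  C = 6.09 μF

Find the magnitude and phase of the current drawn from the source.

Step 1 — Angular frequency: ω = 2π·f = 2π·519 = 3261 rad/s.
Step 2 — Component impedances:
  R: Z = R = 10 Ω
  L: Z = jωL = j·3261·0.0233 = 0 + j75.98 Ω
  C: Z = 1/(jωC) = -j/(ω·C) = 0 - j50.35 Ω
Step 3 — Series combination: Z_total = R + L + C = 10 + j25.63 Ω = 27.51∠68.7° Ω.
Step 4 — Source phasor: V = 5∠92.3° V = -0.2007 + j4.996 V.
Step 5 — Ohm's law: I = V / Z_total = (-0.2007 + j4.996) / (10 + j25.63) = 0.1665 + j0.07282 A.
Step 6 — Convert to polar: |I| = 0.1818 A, ∠I = 23.6°.

I = 0.1818∠23.6° A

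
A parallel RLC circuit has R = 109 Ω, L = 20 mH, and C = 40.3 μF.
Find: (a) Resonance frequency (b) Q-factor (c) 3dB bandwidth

Step 1 — Resonance: ω₀ = 1/√(LC) = 1/√(0.02·4.03e-05) = 1114 rad/s.
Step 2 — f₀ = ω₀/(2π) = 177.3 Hz.
Step 3 — Parallel Q: Q = R/(ω₀L) = 109/(1114·0.02) = 4.893.
Step 4 — Bandwidth: Δω = ω₀/Q = 227.7 rad/s; BW = Δω/(2π) = 36.23 Hz.

(a) f₀ = 177.3 Hz  (b) Q = 4.893  (c) BW = 36.23 Hz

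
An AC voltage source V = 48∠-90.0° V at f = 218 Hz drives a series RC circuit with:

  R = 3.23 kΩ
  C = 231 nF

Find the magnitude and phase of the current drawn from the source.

Step 1 — Angular frequency: ω = 2π·f = 2π·218 = 1370 rad/s.
Step 2 — Component impedances:
  R: Z = R = 3230 Ω
  C: Z = 1/(jωC) = -j/(ω·C) = 0 - j3160 Ω
Step 3 — Series combination: Z_total = R + C = 3230 - j3160 Ω = 4519∠-44.4° Ω.
Step 4 — Source phasor: V = 48∠-90.0° V = 0 - j48 V.
Step 5 — Ohm's law: I = V / Z_total = (0 - j48) / (3230 - j3160) = 0.007429 - j0.007592 A.
Step 6 — Convert to polar: |I| = 0.01062 A, ∠I = -45.6°.

I = 0.01062∠-45.6° A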